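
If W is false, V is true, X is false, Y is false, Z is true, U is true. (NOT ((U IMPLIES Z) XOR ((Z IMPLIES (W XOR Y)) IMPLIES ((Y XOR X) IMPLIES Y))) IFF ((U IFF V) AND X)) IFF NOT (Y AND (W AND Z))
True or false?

F

Substituting W=F, V=T, X=F, Y=F, Z=T, U=T:
U IMPLIES Z = T IMPLIES T = T
W XOR Y = F XOR F = F
Z IMPLIES (W XOR Y) = T IMPLIES F = F
Y XOR X = F XOR F = F
(Y XOR X) IMPLIES Y = F IMPLIES F = T
(Z IMPLIES (W XOR Y)) IMPLIES ((Y XOR X) IMPLIES Y) = F IMPLIES T = T
(U IMPLIES Z) XOR ((Z IMPLIES (W XOR Y)) IMPLIES ((Y XOR X) IMPLIES Y)) = T XOR T = F
NOT ((U IMPLIES Z) XOR ((Z IMPLIES (W XOR Y)) IMPLIES ((Y XOR X) IMPLIES Y))) = NOT F = T
U IFF V = T IFF T = T
(U IFF V) AND X = T AND F = F
NOT ((U IMPLIES Z) XOR ((Z IMPLIES (W XOR Y)) IMPLIES ((Y XOR X) IMPLIES Y))) IFF ((U IFF V) AND X) = T IFF F = F
W AND Z = F AND T = F
Y AND (W AND Z) = F AND F = F
NOT (Y AND (W AND Z)) = NOT F = T
(NOT ((U IMPLIES Z) XOR ((Z IMPLIES (W XOR Y)) IMPLIES ((Y XOR X) IMPLIES Y))) IFF ((U IFF V) AND X)) IFF NOT (Y AND (W AND Z)) = F IFF T = F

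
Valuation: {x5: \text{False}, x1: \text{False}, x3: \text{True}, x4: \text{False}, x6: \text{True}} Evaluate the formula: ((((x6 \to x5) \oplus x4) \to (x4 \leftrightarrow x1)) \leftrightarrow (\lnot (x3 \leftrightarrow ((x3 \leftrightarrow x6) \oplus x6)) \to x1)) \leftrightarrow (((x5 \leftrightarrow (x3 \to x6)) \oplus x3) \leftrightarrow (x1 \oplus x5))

\text{True}

x6 \to x5 = \text{True} \to \text{False} = \text{False}
(x6 \to x5) \oplus x4 = \text{False} \oplus \text{False} = \text{False}
x4 \leftrightarrow x1 = \text{False} \leftrightarrow \text{False} = \text{True}
((x6 \to x5) \oplus x4) \to (x4 \leftrightarrow x1) = \text{False} \to \text{True} = \text{True}
x3 \leftrightarrow x6 = \text{True} \leftrightarrow \text{True} = \text{True}
(x3 \leftrightarrow x6) \oplus x6 = \text{True} \oplus \text{True} = \text{False}
x3 \leftrightarrow ((x3 \leftrightarrow x6) \oplus x6) = \text{True} \leftrightarrow \text{False} = \text{False}
\lnot (x3 \leftrightarrow ((x3 \leftrightarrow x6) \oplus x6)) = \lnot \text{False} = \text{True}
\lnot (x3 \leftrightarrow ((x3 \leftrightarrow x6) \oplus x6)) \to x1 = \text{True} \to \text{False} = \text{False}
(((x6 \to x5) \oplus x4) \to (x4 \leftrightarrow x1)) \leftrightarrow (\lnot (x3 \leftrightarrow ((x3 \leftrightarrow x6) \oplus x6)) \to x1) = \text{True} \leftrightarrow \text{False} = \text{False}
x3 \to x6 = \text{True} \to \text{True} = \text{True}
x5 \leftrightarrow (x3 \to x6) = \text{False} \leftrightarrow \text{True} = \text{False}
(x5 \leftrightarrow (x3 \to x6)) \oplus x3 = \text{False} \oplus \text{True} = \text{True}
x1 \oplus x5 = \text{False} \oplus \text{False} = \text{False}
((x5 \leftrightarrow (x3 \to x6)) \oplus x3) \leftrightarrow (x1 \oplus x5) = \text{True} \leftrightarrow \text{False} = \text{False}
((((x6 \to x5) \oplus x4) \to (x4 \leftrightarrow x1)) \leftrightarrow (\lnot (x3 \leftrightarrow ((x3 \leftrightarrow x6) \oplus x6)) \to x1)) \leftrightarrow (((x5 \leftrightarrow (x3 \to x6)) \oplus x3) \leftrightarrow (x1 \oplus x5)) = \text{False} \leftrightarrow \text{False} = \text{True}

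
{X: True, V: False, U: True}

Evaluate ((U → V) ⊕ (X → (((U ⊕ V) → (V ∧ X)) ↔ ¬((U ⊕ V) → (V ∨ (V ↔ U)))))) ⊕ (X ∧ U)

U → V = True → False = False
U ⊕ V = True ⊕ False = True
V ∧ X = False ∧ True = False
(U ⊕ V) → (V ∧ X) = True → False = False
U ⊕ V = True ⊕ False = True
V ↔ U = False ↔ True = False
V ∨ (V ↔ U) = False ∨ False = False
(U ⊕ V) → (V ∨ (V ↔ U)) = True → False = False
¬((U ⊕ V) → (V ∨ (V ↔ U))) = ¬False = True
((U ⊕ V) → (V ∧ X)) ↔ ¬((U ⊕ V) → (V ∨ (V ↔ U))) = False ↔ True = False
X → (((U ⊕ V) → (V ∧ X)) ↔ ¬((U ⊕ V) → (V ∨ (V ↔ U)))) = True → False = False
(U → V) ⊕ (X → (((U ⊕ V) → (V ∧ X)) ↔ ¬((U ⊕ V) → (V ∨ (V ↔ U))))) = False ⊕ False = False
X ∧ U = True ∧ True = True
((U → V) ⊕ (X → (((U ⊕ V) → (V ∧ X)) ↔ ¬((U ⊕ V) → (V ∨ (V ↔ U)))))) ⊕ (X ∧ U) = False ⊕ True = True

True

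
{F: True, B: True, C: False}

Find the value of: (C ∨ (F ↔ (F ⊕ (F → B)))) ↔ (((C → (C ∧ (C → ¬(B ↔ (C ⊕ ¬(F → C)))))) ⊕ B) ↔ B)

True

F → B = True → True = True
F ⊕ (F → B) = True ⊕ True = False
F ↔ (F ⊕ (F → B)) = True ↔ False = False
C ∨ (F ↔ (F ⊕ (F → B))) = False ∨ False = False
F → C = True → False = False
¬(F → C) = ¬False = True
C ⊕ ¬(F → C) = False ⊕ True = True
B ↔ (C ⊕ ¬(F → C)) = True ↔ True = True
¬(B ↔ (C ⊕ ¬(F → C))) = ¬True = False
C → ¬(B ↔ (C ⊕ ¬(F → C))) = False → False = True
C ∧ (C → ¬(B ↔ (C ⊕ ¬(F → C)))) = False ∧ True = False
C → (C ∧ (C → ¬(B ↔ (C ⊕ ¬(F → C))))) = False → False = True
(C → (C ∧ (C → ¬(B ↔ (C ⊕ ¬(F → C)))))) ⊕ B = True ⊕ True = False
((C → (C ∧ (C → ¬(B ↔ (C ⊕ ¬(F → C)))))) ⊕ B) ↔ B = False ↔ True = False
(C ∨ (F ↔ (F ⊕ (F → B)))) ↔ (((C → (C ∧ (C → ¬(B ↔ (C ⊕ ¬(F → C)))))) ⊕ B) ↔ B) = False ↔ False = True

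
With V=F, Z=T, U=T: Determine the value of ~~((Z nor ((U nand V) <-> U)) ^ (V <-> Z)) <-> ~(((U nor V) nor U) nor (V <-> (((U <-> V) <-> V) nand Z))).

F

U nand V = T nand F = T
(U nand V) <-> U = T <-> T = T
Z nor ((U nand V) <-> U) = T nor T = F
V <-> Z = F <-> T = F
(Z nor ((U nand V) <-> U)) ^ (V <-> Z) = F ^ F = F
~((Z nor ((U nand V) <-> U)) ^ (V <-> Z)) = ~F = T
~~((Z nor ((U nand V) <-> U)) ^ (V <-> Z)) = ~T = F
U nor V = T nor F = F
(U nor V) nor U = F nor T = F
U <-> V = T <-> F = F
(U <-> V) <-> V = F <-> F = T
((U <-> V) <-> V) nand Z = T nand T = F
V <-> (((U <-> V) <-> V) nand Z) = F <-> F = T
((U nor V) nor U) nor (V <-> (((U <-> V) <-> V) nand Z)) = F nor T = F
~(((U nor V) nor U) nor (V <-> (((U <-> V) <-> V) nand Z))) = ~F = T
~~((Z nor ((U nand V) <-> U)) ^ (V <-> Z)) <-> ~(((U nor V) nor U) nor (V <-> (((U <-> V) <-> V) nand Z))) = F <-> T = F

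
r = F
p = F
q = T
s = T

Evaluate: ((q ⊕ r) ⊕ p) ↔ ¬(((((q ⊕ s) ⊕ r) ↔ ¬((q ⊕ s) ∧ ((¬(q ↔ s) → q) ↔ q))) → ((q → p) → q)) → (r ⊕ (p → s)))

q ⊕ r = T ⊕ F = T
(q ⊕ r) ⊕ p = T ⊕ F = T
q ⊕ s = T ⊕ T = F
(q ⊕ s) ⊕ r = F ⊕ F = F
q ⊕ s = T ⊕ T = F
q ↔ s = T ↔ T = T
¬(q ↔ s) = ¬T = F
¬(q ↔ s) → q = F → T = T
(¬(q ↔ s) → q) ↔ q = T ↔ T = T
(q ⊕ s) ∧ ((¬(q ↔ s) → q) ↔ q) = F ∧ T = F
¬((q ⊕ s) ∧ ((¬(q ↔ s) → q) ↔ q)) = ¬F = T
((q ⊕ s) ⊕ r) ↔ ¬((q ⊕ s) ∧ ((¬(q ↔ s) → q) ↔ q)) = F ↔ T = F
q → p = T → F = F
(q → p) → q = F → T = T
(((q ⊕ s) ⊕ r) ↔ ¬((q ⊕ s) ∧ ((¬(q ↔ s) → q) ↔ q))) → ((q → p) → q) = F → T = T
p → s = F → T = T
r ⊕ (p → s) = F ⊕ T = T
((((q ⊕ s) ⊕ r) ↔ ¬((q ⊕ s) ∧ ((¬(q ↔ s) → q) ↔ q))) → ((q → p) → q)) → (r ⊕ (p → s)) = T → T = T
¬(((((q ⊕ s) ⊕ r) ↔ ¬((q ⊕ s) ∧ ((¬(q ↔ s) → q) ↔ q))) → ((q → p) → q)) → (r ⊕ (p → s))) = ¬T = F
((q ⊕ r) ⊕ p) ↔ ¬(((((q ⊕ s) ⊕ r) ↔ ¬((q ⊕ s) ∧ ((¬(q ↔ s) → q) ↔ q))) → ((q → p) → q)) → (r ⊕ (p → s))) = T ↔ F = F

F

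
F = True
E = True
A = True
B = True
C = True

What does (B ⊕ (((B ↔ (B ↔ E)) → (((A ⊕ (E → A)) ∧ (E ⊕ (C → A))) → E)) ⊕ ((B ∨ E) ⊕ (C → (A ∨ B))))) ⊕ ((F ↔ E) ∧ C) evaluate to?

Substituting F=True, E=True, A=True, B=True, C=True:
B ↔ E = True ↔ True = True
B ↔ (B ↔ E) = True ↔ True = True
E → A = True → True = True
A ⊕ (E → A) = True ⊕ True = False
C → A = True → True = True
E ⊕ (C → A) = True ⊕ True = False
(A ⊕ (E → A)) ∧ (E ⊕ (C → A)) = False ∧ False = False
((A ⊕ (E → A)) ∧ (E ⊕ (C → A))) → E = False → True = True
(B ↔ (B ↔ E)) → (((A ⊕ (E → A)) ∧ (E ⊕ (C → A))) → E) = True → True = True
B ∨ E = True ∨ True = True
A ∨ B = True ∨ True = True
C → (A ∨ B) = True → True = True
(B ∨ E) ⊕ (C → (A ∨ B)) = True ⊕ True = False
((B ↔ (B ↔ E)) → (((A ⊕ (E → A)) ∧ (E ⊕ (C → A))) → E)) ⊕ ((B ∨ E) ⊕ (C → (A ∨ B))) = True ⊕ False = True
B ⊕ (((B ↔ (B ↔ E)) → (((A ⊕ (E → A)) ∧ (E ⊕ (C → A))) → E)) ⊕ ((B ∨ E) ⊕ (C → (A ∨ B)))) = True ⊕ True = False
F ↔ E = True ↔ True = True
(F ↔ E) ∧ C = True ∧ True = True
(B ⊕ (((B ↔ (B ↔ E)) → (((A ⊕ (E → A)) ∧ (E ⊕ (C → A))) → E)) ⊕ ((B ∨ E) ⊕ (C → (A ∨ B))))) ⊕ ((F ↔ E) ∧ C) = False ⊕ True = True

True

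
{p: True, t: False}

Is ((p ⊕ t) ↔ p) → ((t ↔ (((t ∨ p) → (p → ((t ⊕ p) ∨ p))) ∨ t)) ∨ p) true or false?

True

p ⊕ t = True ⊕ False = True
(p ⊕ t) ↔ p = True ↔ True = True
t ∨ p = False ∨ True = True
t ⊕ p = False ⊕ True = True
(t ⊕ p) ∨ p = True ∨ True = True
p → ((t ⊕ p) ∨ p) = True → True = True
(t ∨ p) → (p → ((t ⊕ p) ∨ p)) = True → True = True
((t ∨ p) → (p → ((t ⊕ p) ∨ p))) ∨ t = True ∨ False = True
t ↔ (((t ∨ p) → (p → ((t ⊕ p) ∨ p))) ∨ t) = False ↔ True = False
(t ↔ (((t ∨ p) → (p → ((t ⊕ p) ∨ p))) ∨ t)) ∨ p = False ∨ True = True
((p ⊕ t) ↔ p) → ((t ↔ (((t ∨ p) → (p → ((t ⊕ p) ∨ p))) ∨ t)) ∨ p) = True → True = True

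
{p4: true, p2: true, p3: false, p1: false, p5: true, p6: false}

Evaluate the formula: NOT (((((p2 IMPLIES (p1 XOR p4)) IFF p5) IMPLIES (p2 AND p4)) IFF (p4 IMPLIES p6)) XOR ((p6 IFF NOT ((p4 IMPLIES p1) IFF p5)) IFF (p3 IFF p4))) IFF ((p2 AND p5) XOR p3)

Substituting p4=true, p2=true, p3=false, p1=false, p5=true, p6=false:
p1 XOR p4 = false XOR true = true
p2 IMPLIES (p1 XOR p4) = true IMPLIES true = true
(p2 IMPLIES (p1 XOR p4)) IFF p5 = true IFF true = true
p2 AND p4 = true AND true = true
((p2 IMPLIES (p1 XOR p4)) IFF p5) IMPLIES (p2 AND p4) = true IMPLIES true = true
p4 IMPLIES p6 = true IMPLIES false = false
(((p2 IMPLIES (p1 XOR p4)) IFF p5) IMPLIES (p2 AND p4)) IFF (p4 IMPLIES p6) = true IFF false = false
p4 IMPLIES p1 = true IMPLIES false = false
(p4 IMPLIES p1) IFF p5 = false IFF true = false
NOT ((p4 IMPLIES p1) IFF p5) = NOT false = true
p6 IFF NOT ((p4 IMPLIES p1) IFF p5) = false IFF true = false
p3 IFF p4 = false IFF true = false
(p6 IFF NOT ((p4 IMPLIES p1) IFF p5)) IFF (p3 IFF p4) = false IFF false = true
((((p2 IMPLIES (p1 XOR p4)) IFF p5) IMPLIES (p2 AND p4)) IFF (p4 IMPLIES p6)) XOR ((p6 IFF NOT ((p4 IMPLIES p1) IFF p5)) IFF (p3 IFF p4)) = false XOR true = true
NOT (((((p2 IMPLIES (p1 XOR p4)) IFF p5) IMPLIES (p2 AND p4)) IFF (p4 IMPLIES p6)) XOR ((p6 IFF NOT ((p4 IMPLIES p1) IFF p5)) IFF (p3 IFF p4))) = NOT true = false
p2 AND p5 = true AND true = true
(p2 AND p5) XOR p3 = true XOR false = true
NOT (((((p2 IMPLIES (p1 XOR p4)) IFF p5) IMPLIES (p2 AND p4)) IFF (p4 IMPLIES p6)) XOR ((p6 IFF NOT ((p4 IMPLIES p1) IFF p5)) IFF (p3 IFF p4))) IFF ((p2 AND p5) XOR p3) = false IFF true = false

false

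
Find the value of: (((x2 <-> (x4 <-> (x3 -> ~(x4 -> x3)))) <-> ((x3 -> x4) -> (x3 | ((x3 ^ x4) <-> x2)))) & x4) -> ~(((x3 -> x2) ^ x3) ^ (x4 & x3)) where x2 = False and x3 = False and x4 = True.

x4 -> x3 = True -> False = False
~(x4 -> x3) = ~False = True
x3 -> ~(x4 -> x3) = False -> True = True
x4 <-> (x3 -> ~(x4 -> x3)) = True <-> True = True
x2 <-> (x4 <-> (x3 -> ~(x4 -> x3))) = False <-> True = False
x3 -> x4 = False -> True = True
x3 ^ x4 = False ^ True = True
(x3 ^ x4) <-> x2 = True <-> False = False
x3 | ((x3 ^ x4) <-> x2) = False | False = False
(x3 -> x4) -> (x3 | ((x3 ^ x4) <-> x2)) = True -> False = False
(x2 <-> (x4 <-> (x3 -> ~(x4 -> x3)))) <-> ((x3 -> x4) -> (x3 | ((x3 ^ x4) <-> x2))) = False <-> False = True
((x2 <-> (x4 <-> (x3 -> ~(x4 -> x3)))) <-> ((x3 -> x4) -> (x3 | ((x3 ^ x4) <-> x2)))) & x4 = True & True = True
x3 -> x2 = False -> False = True
(x3 -> x2) ^ x3 = True ^ False = True
x4 & x3 = True & False = False
((x3 -> x2) ^ x3) ^ (x4 & x3) = True ^ False = True
~(((x3 -> x2) ^ x3) ^ (x4 & x3)) = ~True = False
(((x2 <-> (x4 <-> (x3 -> ~(x4 -> x3)))) <-> ((x3 -> x4) -> (x3 | ((x3 ^ x4) <-> x2)))) & x4) -> ~(((x3 -> x2) ^ x3) ^ (x4 & x3)) = True -> False = False

False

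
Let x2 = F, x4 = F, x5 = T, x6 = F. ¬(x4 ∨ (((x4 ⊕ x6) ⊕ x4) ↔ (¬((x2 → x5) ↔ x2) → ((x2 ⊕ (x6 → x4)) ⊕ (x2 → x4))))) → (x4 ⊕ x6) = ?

T

Substituting x2=F, x4=F, x5=T, x6=F:
x4 ⊕ x6 = F ⊕ F = F
(x4 ⊕ x6) ⊕ x4 = F ⊕ F = F
x2 → x5 = F → T = T
(x2 → x5) ↔ x2 = T ↔ F = F
¬((x2 → x5) ↔ x2) = ¬F = T
x6 → x4 = F → F = T
x2 ⊕ (x6 → x4) = F ⊕ T = T
x2 → x4 = F → F = T
(x2 ⊕ (x6 → x4)) ⊕ (x2 → x4) = T ⊕ T = F
¬((x2 → x5) ↔ x2) → ((x2 ⊕ (x6 → x4)) ⊕ (x2 → x4)) = T → F = F
((x4 ⊕ x6) ⊕ x4) ↔ (¬((x2 → x5) ↔ x2) → ((x2 ⊕ (x6 → x4)) ⊕ (x2 → x4))) = F ↔ F = T
x4 ∨ (((x4 ⊕ x6) ⊕ x4) ↔ (¬((x2 → x5) ↔ x2) → ((x2 ⊕ (x6 → x4)) ⊕ (x2 → x4)))) = F ∨ T = T
¬(x4 ∨ (((x4 ⊕ x6) ⊕ x4) ↔ (¬((x2 → x5) ↔ x2) → ((x2 ⊕ (x6 → x4)) ⊕ (x2 → x4))))) = ¬T = F
x4 ⊕ x6 = F ⊕ F = F
¬(x4 ∨ (((x4 ⊕ x6) ⊕ x4) ↔ (¬((x2 → x5) ↔ x2) → ((x2 ⊕ (x6 → x4)) ⊕ (x2 → x4))))) → (x4 ⊕ x6) = F → F = T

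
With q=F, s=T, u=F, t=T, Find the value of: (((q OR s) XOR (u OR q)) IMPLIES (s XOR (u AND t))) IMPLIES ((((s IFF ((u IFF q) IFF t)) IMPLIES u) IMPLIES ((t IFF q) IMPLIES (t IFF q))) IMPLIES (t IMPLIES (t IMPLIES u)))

q OR s = F OR T = T
u OR q = F OR F = F
(q OR s) XOR (u OR q) = T XOR F = T
u AND t = F AND T = F
s XOR (u AND t) = T XOR F = T
((q OR s) XOR (u OR q)) IMPLIES (s XOR (u AND t)) = T IMPLIES T = T
u IFF q = F IFF F = T
(u IFF q) IFF t = T IFF T = T
s IFF ((u IFF q) IFF t) = T IFF T = T
(s IFF ((u IFF q) IFF t)) IMPLIES u = T IMPLIES F = F
t IFF q = T IFF F = F
t IFF q = T IFF F = F
(t IFF q) IMPLIES (t IFF q) = F IMPLIES F = T
((s IFF ((u IFF q) IFF t)) IMPLIES u) IMPLIES ((t IFF q) IMPLIES (t IFF q)) = F IMPLIES T = T
t IMPLIES u = T IMPLIES F = F
t IMPLIES (t IMPLIES u) = T IMPLIES F = F
(((s IFF ((u IFF q) IFF t)) IMPLIES u) IMPLIES ((t IFF q) IMPLIES (t IFF q))) IMPLIES (t IMPLIES (t IMPLIES u)) = T IMPLIES F = F
(((q OR s) XOR (u OR q)) IMPLIES (s XOR (u AND t))) IMPLIES ((((s IFF ((u IFF q) IFF t)) IMPLIES u) IMPLIES ((t IFF q) IMPLIES (t IFF q))) IMPLIES (t IMPLIES (t IMPLIES u))) = T IMPLIES F = F

F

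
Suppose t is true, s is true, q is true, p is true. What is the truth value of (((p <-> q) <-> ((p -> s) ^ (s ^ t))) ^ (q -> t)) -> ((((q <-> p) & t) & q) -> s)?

p <-> q = True <-> True = True
p -> s = True -> True = True
s ^ t = True ^ True = False
(p -> s) ^ (s ^ t) = True ^ False = True
(p <-> q) <-> ((p -> s) ^ (s ^ t)) = True <-> True = True
q -> t = True -> True = True
((p <-> q) <-> ((p -> s) ^ (s ^ t))) ^ (q -> t) = True ^ True = False
q <-> p = True <-> True = True
(q <-> p) & t = True & True = True
((q <-> p) & t) & q = True & True = True
(((q <-> p) & t) & q) -> s = True -> True = True
(((p <-> q) <-> ((p -> s) ^ (s ^ t))) ^ (q -> t)) -> ((((q <-> p) & t) & q) -> s) = False -> True = True

True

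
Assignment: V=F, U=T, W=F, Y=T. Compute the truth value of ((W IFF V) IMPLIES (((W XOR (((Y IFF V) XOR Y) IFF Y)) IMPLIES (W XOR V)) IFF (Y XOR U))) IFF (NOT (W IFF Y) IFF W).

F

Substituting V=F, U=T, W=F, Y=T:
W IFF V = F IFF F = T
Y IFF V = T IFF F = F
(Y IFF V) XOR Y = F XOR T = T
((Y IFF V) XOR Y) IFF Y = T IFF T = T
W XOR (((Y IFF V) XOR Y) IFF Y) = F XOR T = T
W XOR V = F XOR F = F
(W XOR (((Y IFF V) XOR Y) IFF Y)) IMPLIES (W XOR V) = T IMPLIES F = F
Y XOR U = T XOR T = F
((W XOR (((Y IFF V) XOR Y) IFF Y)) IMPLIES (W XOR V)) IFF (Y XOR U) = F IFF F = T
(W IFF V) IMPLIES (((W XOR (((Y IFF V) XOR Y) IFF Y)) IMPLIES (W XOR V)) IFF (Y XOR U)) = T IMPLIES T = T
W IFF Y = F IFF T = F
NOT (W IFF Y) = NOT F = T
NOT (W IFF Y) IFF W = T IFF F = F
((W IFF V) IMPLIES (((W XOR (((Y IFF V) XOR Y) IFF Y)) IMPLIES (W XOR V)) IFF (Y XOR U))) IFF (NOT (W IFF Y) IFF W) = T IFF F = F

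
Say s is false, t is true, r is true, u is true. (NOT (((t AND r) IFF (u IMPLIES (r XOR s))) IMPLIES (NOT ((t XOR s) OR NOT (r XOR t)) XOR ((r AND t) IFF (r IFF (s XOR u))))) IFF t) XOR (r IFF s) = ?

t AND r = True AND True = True
r XOR s = True XOR False = True
u IMPLIES (r XOR s) = True IMPLIES True = True
(t AND r) IFF (u IMPLIES (r XOR s)) = True IFF True = True
t XOR s = True XOR False = True
r XOR t = True XOR True = False
NOT (r XOR t) = NOT False = True
(t XOR s) OR NOT (r XOR t) = True OR True = True
NOT ((t XOR s) OR NOT (r XOR t)) = NOT True = False
r AND t = True AND True = True
s XOR u = False XOR True = True
r IFF (s XOR u) = True IFF True = True
(r AND t) IFF (r IFF (s XOR u)) = True IFF True = True
NOT ((t XOR s) OR NOT (r XOR t)) XOR ((r AND t) IFF (r IFF (s XOR u))) = False XOR True = True
((t AND r) IFF (u IMPLIES (r XOR s))) IMPLIES (NOT ((t XOR s) OR NOT (r XOR t)) XOR ((r AND t) IFF (r IFF (s XOR u)))) = True IMPLIES True = True
NOT (((t AND r) IFF (u IMPLIES (r XOR s))) IMPLIES (NOT ((t XOR s) OR NOT (r XOR t)) XOR ((r AND t) IFF (r IFF (s XOR u))))) = NOT True = False
NOT (((t AND r) IFF (u IMPLIES (r XOR s))) IMPLIES (NOT ((t XOR s) OR NOT (r XOR t)) XOR ((r AND t) IFF (r IFF (s XOR u))))) IFF t = False IFF True = False
r IFF s = True IFF False = False
(NOT (((t AND r) IFF (u IMPLIES (r XOR s))) IMPLIES (NOT ((t XOR s) OR NOT (r XOR t)) XOR ((r AND t) IFF (r IFF (s XOR u))))) IFF t) XOR (r IFF s) = False XOR False = False

False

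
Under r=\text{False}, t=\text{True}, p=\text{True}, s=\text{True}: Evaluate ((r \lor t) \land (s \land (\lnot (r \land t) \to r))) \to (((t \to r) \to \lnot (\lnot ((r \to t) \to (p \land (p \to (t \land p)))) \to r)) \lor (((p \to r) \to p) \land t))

\text{True}

r \lor t = \text{False} \lor \text{True} = \text{True}
r \land t = \text{False} \land \text{True} = \text{False}
\lnot (r \land t) = \lnot \text{False} = \text{True}
\lnot (r \land t) \to r = \text{True} \to \text{False} = \text{False}
s \land (\lnot (r \land t) \to r) = \text{True} \land \text{False} = \text{False}
(r \lor t) \land (s \land (\lnot (r \land t) \to r)) = \text{True} \land \text{False} = \text{False}
t \to r = \text{True} \to \text{False} = \text{False}
r \to t = \text{False} \to \text{True} = \text{True}
t \land p = \text{True} \land \text{True} = \text{True}
p \to (t \land p) = \text{True} \to \text{True} = \text{True}
p \land (p \to (t \land p)) = \text{True} \land \text{True} = \text{True}
(r \to t) \to (p \land (p \to (t \land p))) = \text{True} \to \text{True} = \text{True}
\lnot ((r \to t) \to (p \land (p \to (t \land p)))) = \lnot \text{True} = \text{False}
\lnot ((r \to t) \to (p \land (p \to (t \land p)))) \to r = \text{False} \to \text{False} = \text{True}
\lnot (\lnot ((r \to t) \to (p \land (p \to (t \land p)))) \to r) = \lnot \text{True} = \text{False}
(t \to r) \to \lnot (\lnot ((r \to t) \to (p \land (p \to (t \land p)))) \to r) = \text{False} \to \text{False} = \text{True}
p \to r = \text{True} \to \text{False} = \text{False}
(p \to r) \to p = \text{False} \to \text{True} = \text{True}
((p \to r) \to p) \land t = \text{True} \land \text{True} = \text{True}
((t \to r) \to \lnot (\lnot ((r \to t) \to (p \land (p \to (t \land p)))) \to r)) \lor (((p \to r) \to p) \land t) = \text{True} \lor \text{True} = \text{True}
((r \lor t) \land (s \land (\lnot (r \land t) \to r))) \to (((t \to r) \to \lnot (\lnot ((r \to t) \to (p \land (p \to (t \land p)))) \to r)) \lor (((p \to r) \to p) \land t)) = \text{False} \to \text{True} = \text{True}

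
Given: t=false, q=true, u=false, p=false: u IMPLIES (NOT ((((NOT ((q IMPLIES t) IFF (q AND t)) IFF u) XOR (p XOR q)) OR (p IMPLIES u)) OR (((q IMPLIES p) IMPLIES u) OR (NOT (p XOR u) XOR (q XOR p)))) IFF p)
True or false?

true

q IMPLIES t = true IMPLIES false = false
q AND t = true AND false = false
(q IMPLIES t) IFF (q AND t) = false IFF false = true
NOT ((q IMPLIES t) IFF (q AND t)) = NOT true = false
NOT ((q IMPLIES t) IFF (q AND t)) IFF u = false IFF false = true
p XOR q = false XOR true = true
(NOT ((q IMPLIES t) IFF (q AND t)) IFF u) XOR (p XOR q) = true XOR true = false
p IMPLIES u = false IMPLIES false = true
((NOT ((q IMPLIES t) IFF (q AND t)) IFF u) XOR (p XOR q)) OR (p IMPLIES u) = false OR true = true
q IMPLIES p = true IMPLIES false = false
(q IMPLIES p) IMPLIES u = false IMPLIES false = true
p XOR u = false XOR false = false
NOT (p XOR u) = NOT false = true
q XOR p = true XOR false = true
NOT (p XOR u) XOR (q XOR p) = true XOR true = false
((q IMPLIES p) IMPLIES u) OR (NOT (p XOR u) XOR (q XOR p)) = true OR false = true
(((NOT ((q IMPLIES t) IFF (q AND t)) IFF u) XOR (p XOR q)) OR (p IMPLIES u)) OR (((q IMPLIES p) IMPLIES u) OR (NOT (p XOR u) XOR (q XOR p))) = true OR true = true
NOT ((((NOT ((q IMPLIES t) IFF (q AND t)) IFF u) XOR (p XOR q)) OR (p IMPLIES u)) OR (((q IMPLIES p) IMPLIES u) OR (NOT (p XOR u) XOR (q XOR p)))) = NOT true = false
NOT ((((NOT ((q IMPLIES t) IFF (q AND t)) IFF u) XOR (p XOR q)) OR (p IMPLIES u)) OR (((q IMPLIES p) IMPLIES u) OR (NOT (p XOR u) XOR (q XOR p)))) IFF p = false IFF false = true
u IMPLIES (NOT ((((NOT ((q IMPLIES t) IFF (q AND t)) IFF u) XOR (p XOR q)) OR (p IMPLIES u)) OR (((q IMPLIES p) IMPLIES u) OR (NOT (p XOR u) XOR (q XOR p)))) IFF p) = false IMPLIES true = true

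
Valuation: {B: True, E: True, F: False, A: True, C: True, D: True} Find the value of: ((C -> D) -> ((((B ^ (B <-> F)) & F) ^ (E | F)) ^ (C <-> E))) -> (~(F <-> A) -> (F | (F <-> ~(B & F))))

Substituting B=True, E=True, F=False, A=True, C=True, D=True:
C -> D = True -> True = True
B <-> F = True <-> False = False
B ^ (B <-> F) = True ^ False = True
(B ^ (B <-> F)) & F = True & False = False
E | F = True | False = True
((B ^ (B <-> F)) & F) ^ (E | F) = False ^ True = True
C <-> E = True <-> True = True
(((B ^ (B <-> F)) & F) ^ (E | F)) ^ (C <-> E) = True ^ True = False
(C -> D) -> ((((B ^ (B <-> F)) & F) ^ (E | F)) ^ (C <-> E)) = True -> False = False
F <-> A = False <-> True = False
~(F <-> A) = ~False = True
B & F = True & False = False
~(B & F) = ~False = True
F <-> ~(B & F) = False <-> True = False
F | (F <-> ~(B & F)) = False | False = False
~(F <-> A) -> (F | (F <-> ~(B & F))) = True -> False = False
((C -> D) -> ((((B ^ (B <-> F)) & F) ^ (E | F)) ^ (C <-> E))) -> (~(F <-> A) -> (F | (F <-> ~(B & F)))) = False -> False = True

True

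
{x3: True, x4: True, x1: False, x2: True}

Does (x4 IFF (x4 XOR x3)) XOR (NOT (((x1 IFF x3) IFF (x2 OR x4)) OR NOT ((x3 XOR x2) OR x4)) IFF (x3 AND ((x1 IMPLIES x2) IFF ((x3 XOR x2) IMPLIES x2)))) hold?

True

x4 XOR x3 = True XOR True = False
x4 IFF (x4 XOR x3) = True IFF False = False
x1 IFF x3 = False IFF True = False
x2 OR x4 = True OR True = True
(x1 IFF x3) IFF (x2 OR x4) = False IFF True = False
x3 XOR x2 = True XOR True = False
(x3 XOR x2) OR x4 = False OR True = True
NOT ((x3 XOR x2) OR x4) = NOT True = False
((x1 IFF x3) IFF (x2 OR x4)) OR NOT ((x3 XOR x2) OR x4) = False OR False = False
NOT (((x1 IFF x3) IFF (x2 OR x4)) OR NOT ((x3 XOR x2) OR x4)) = NOT False = True
x1 IMPLIES x2 = False IMPLIES True = True
x3 XOR x2 = True XOR True = False
(x3 XOR x2) IMPLIES x2 = False IMPLIES True = True
(x1 IMPLIES x2) IFF ((x3 XOR x2) IMPLIES x2) = True IFF True = True
x3 AND ((x1 IMPLIES x2) IFF ((x3 XOR x2) IMPLIES x2)) = True AND True = True
NOT (((x1 IFF x3) IFF (x2 OR x4)) OR NOT ((x3 XOR x2) OR x4)) IFF (x3 AND ((x1 IMPLIES x2) IFF ((x3 XOR x2) IMPLIES x2))) = True IFF True = True
(x4 IFF (x4 XOR x3)) XOR (NOT (((x1 IFF x3) IFF (x2 OR x4)) OR NOT ((x3 XOR x2) OR x4)) IFF (x3 AND ((x1 IMPLIES x2) IFF ((x3 XOR x2) IMPLIES x2)))) = False XOR True = True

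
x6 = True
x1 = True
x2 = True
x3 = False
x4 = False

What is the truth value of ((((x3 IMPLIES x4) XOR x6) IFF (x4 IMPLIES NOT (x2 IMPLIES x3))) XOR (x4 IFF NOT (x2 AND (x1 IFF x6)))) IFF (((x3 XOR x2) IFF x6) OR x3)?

x3 IMPLIES x4 = False IMPLIES False = True
(x3 IMPLIES x4) XOR x6 = True XOR True = False
x2 IMPLIES x3 = True IMPLIES False = False
NOT (x2 IMPLIES x3) = NOT False = True
x4 IMPLIES NOT (x2 IMPLIES x3) = False IMPLIES True = True
((x3 IMPLIES x4) XOR x6) IFF (x4 IMPLIES NOT (x2 IMPLIES x3)) = False IFF True = False
x1 IFF x6 = True IFF True = True
x2 AND (x1 IFF x6) = True AND True = True
NOT (x2 AND (x1 IFF x6)) = NOT True = False
x4 IFF NOT (x2 AND (x1 IFF x6)) = False IFF False = True
(((x3 IMPLIES x4) XOR x6) IFF (x4 IMPLIES NOT (x2 IMPLIES x3))) XOR (x4 IFF NOT (x2 AND (x1 IFF x6))) = False XOR True = True
x3 XOR x2 = False XOR True = True
(x3 XOR x2) IFF x6 = True IFF True = True
((x3 XOR x2) IFF x6) OR x3 = True OR False = True
((((x3 IMPLIES x4) XOR x6) IFF (x4 IMPLIES NOT (x2 IMPLIES x3))) XOR (x4 IFF NOT (x2 AND (x1 IFF x6)))) IFF (((x3 XOR x2) IFF x6) OR x3) = True IFF True = True

True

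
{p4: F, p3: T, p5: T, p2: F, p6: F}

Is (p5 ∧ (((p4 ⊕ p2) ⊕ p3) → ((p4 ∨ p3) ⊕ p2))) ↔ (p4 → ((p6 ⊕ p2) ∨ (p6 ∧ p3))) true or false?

T

Substituting p4=F, p3=T, p5=T, p2=F, p6=F:
p4 ⊕ p2 = F ⊕ F = F
(p4 ⊕ p2) ⊕ p3 = F ⊕ T = T
p4 ∨ p3 = F ∨ T = T
(p4 ∨ p3) ⊕ p2 = T ⊕ F = T
((p4 ⊕ p2) ⊕ p3) → ((p4 ∨ p3) ⊕ p2) = T → T = T
p5 ∧ (((p4 ⊕ p2) ⊕ p3) → ((p4 ∨ p3) ⊕ p2)) = T ∧ T = T
p6 ⊕ p2 = F ⊕ F = F
p6 ∧ p3 = F ∧ T = F
(p6 ⊕ p2) ∨ (p6 ∧ p3) = F ∨ F = F
p4 → ((p6 ⊕ p2) ∨ (p6 ∧ p3)) = F → F = T
(p5 ∧ (((p4 ⊕ p2) ⊕ p3) → ((p4 ∨ p3) ⊕ p2))) ↔ (p4 → ((p6 ⊕ p2) ∨ (p6 ∧ p3))) = T ↔ T = T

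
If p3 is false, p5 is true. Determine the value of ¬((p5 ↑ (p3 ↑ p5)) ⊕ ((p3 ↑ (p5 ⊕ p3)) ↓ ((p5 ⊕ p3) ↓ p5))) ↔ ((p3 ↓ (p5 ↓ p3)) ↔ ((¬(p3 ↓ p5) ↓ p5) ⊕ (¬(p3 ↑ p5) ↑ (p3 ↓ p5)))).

True

p3 ↑ p5 = False ↑ True = True
p5 ↑ (p3 ↑ p5) = True ↑ True = False
p5 ⊕ p3 = True ⊕ False = True
p3 ↑ (p5 ⊕ p3) = False ↑ True = True
p5 ⊕ p3 = True ⊕ False = True
(p5 ⊕ p3) ↓ p5 = True ↓ True = False
(p3 ↑ (p5 ⊕ p3)) ↓ ((p5 ⊕ p3) ↓ p5) = True ↓ False = False
(p5 ↑ (p3 ↑ p5)) ⊕ ((p3 ↑ (p5 ⊕ p3)) ↓ ((p5 ⊕ p3) ↓ p5)) = False ⊕ False = False
¬((p5 ↑ (p3 ↑ p5)) ⊕ ((p3 ↑ (p5 ⊕ p3)) ↓ ((p5 ⊕ p3) ↓ p5))) = ¬False = True
p5 ↓ p3 = True ↓ False = False
p3 ↓ (p5 ↓ p3) = False ↓ False = True
p3 ↓ p5 = False ↓ True = False
¬(p3 ↓ p5) = ¬False = True
¬(p3 ↓ p5) ↓ p5 = True ↓ True = False
p3 ↑ p5 = False ↑ True = True
¬(p3 ↑ p5) = ¬True = False
p3 ↓ p5 = False ↓ True = False
¬(p3 ↑ p5) ↑ (p3 ↓ p5) = False ↑ False = True
(¬(p3 ↓ p5) ↓ p5) ⊕ (¬(p3 ↑ p5) ↑ (p3 ↓ p5)) = False ⊕ True = True
(p3 ↓ (p5 ↓ p3)) ↔ ((¬(p3 ↓ p5) ↓ p5) ⊕ (¬(p3 ↑ p5) ↑ (p3 ↓ p5))) = True ↔ True = True
¬((p5 ↑ (p3 ↑ p5)) ⊕ ((p3 ↑ (p5 ⊕ p3)) ↓ ((p5 ⊕ p3) ↓ p5))) ↔ ((p3 ↓ (p5 ↓ p3)) ↔ ((¬(p3 ↓ p5) ↓ p5) ⊕ (¬(p3 ↑ p5) ↑ (p3 ↓ p5)))) = True ↔ True = True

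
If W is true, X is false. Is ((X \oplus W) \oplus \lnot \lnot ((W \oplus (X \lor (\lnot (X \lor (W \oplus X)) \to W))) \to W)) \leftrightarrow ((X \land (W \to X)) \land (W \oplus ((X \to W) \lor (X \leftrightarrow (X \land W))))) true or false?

T

X \oplus W = F \oplus T = T
W \oplus X = T \oplus F = T
X \lor (W \oplus X) = F \lor T = T
\lnot (X \lor (W \oplus X)) = \lnot T = F
\lnot (X \lor (W \oplus X)) \to W = F \to T = T
X \lor (\lnot (X \lor (W \oplus X)) \to W) = F \lor T = T
W \oplus (X \lor (\lnot (X \lor (W \oplus X)) \to W)) = T \oplus T = F
(W \oplus (X \lor (\lnot (X \lor (W \oplus X)) \to W))) \to W = F \to T = T
\lnot ((W \oplus (X \lor (\lnot (X \lor (W \oplus X)) \to W))) \to W) = \lnot T = F
\lnot \lnot ((W \oplus (X \lor (\lnot (X \lor (W \oplus X)) \to W))) \to W) = \lnot F = T
(X \oplus W) \oplus \lnot \lnot ((W \oplus (X \lor (\lnot (X \lor (W \oplus X)) \to W))) \to W) = T \oplus T = F
W \to X = T \to F = F
X \land (W \to X) = F \land F = F
X \to W = F \to T = T
X \land W = F \land T = F
X \leftrightarrow (X \land W) = F \leftrightarrow F = T
(X \to W) \lor (X \leftrightarrow (X \land W)) = T \lor T = T
W \oplus ((X \to W) \lor (X \leftrightarrow (X \land W))) = T \oplus T = F
(X \land (W \to X)) \land (W \oplus ((X \to W) \lor (X \leftrightarrow (X \land W)))) = F \land F = F
((X \oplus W) \oplus \lnot \lnot ((W \oplus (X \lor (\lnot (X \lor (W \oplus X)) \to W))) \to W)) \leftrightarrow ((X \land (W \to X)) \land (W \oplus ((X \to W) \lor (X \leftrightarrow (X \land W))))) = F \leftrightarrow F = T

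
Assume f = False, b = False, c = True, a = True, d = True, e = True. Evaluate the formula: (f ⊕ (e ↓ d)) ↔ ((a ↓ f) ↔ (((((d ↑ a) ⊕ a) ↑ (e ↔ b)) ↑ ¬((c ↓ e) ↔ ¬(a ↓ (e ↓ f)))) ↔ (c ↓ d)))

Substituting f=False, b=False, c=True, a=True, d=True, e=True:
e ↓ d = True ↓ True = False
f ⊕ (e ↓ d) = False ⊕ False = False
a ↓ f = True ↓ False = False
d ↑ a = True ↑ True = False
(d ↑ a) ⊕ a = False ⊕ True = True
e ↔ b = True ↔ False = False
((d ↑ a) ⊕ a) ↑ (e ↔ b) = True ↑ False = True
c ↓ e = True ↓ True = False
e ↓ f = True ↓ False = False
a ↓ (e ↓ f) = True ↓ False = False
¬(a ↓ (e ↓ f)) = ¬False = True
(c ↓ e) ↔ ¬(a ↓ (e ↓ f)) = False ↔ True = False
¬((c ↓ e) ↔ ¬(a ↓ (e ↓ f))) = ¬False = True
(((d ↑ a) ⊕ a) ↑ (e ↔ b)) ↑ ¬((c ↓ e) ↔ ¬(a ↓ (e ↓ f))) = True ↑ True = False
c ↓ d = True ↓ True = False
((((d ↑ a) ⊕ a) ↑ (e ↔ b)) ↑ ¬((c ↓ e) ↔ ¬(a ↓ (e ↓ f)))) ↔ (c ↓ d) = False ↔ False = True
(a ↓ f) ↔ (((((d ↑ a) ⊕ a) ↑ (e ↔ b)) ↑ ¬((c ↓ e) ↔ ¬(a ↓ (e ↓ f)))) ↔ (c ↓ d)) = False ↔ True = False
(f ⊕ (e ↓ d)) ↔ ((a ↓ f) ↔ (((((d ↑ a) ⊕ a) ↑ (e ↔ b)) ↑ ¬((c ↓ e) ↔ ¬(a ↓ (e ↓ f)))) ↔ (c ↓ d))) = False ↔ False = True

True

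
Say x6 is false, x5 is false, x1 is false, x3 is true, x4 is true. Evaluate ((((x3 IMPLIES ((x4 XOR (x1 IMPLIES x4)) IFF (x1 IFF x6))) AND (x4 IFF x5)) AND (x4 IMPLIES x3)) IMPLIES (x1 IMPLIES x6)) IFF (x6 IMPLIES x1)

x1 IMPLIES x4 = False IMPLIES True = True
x4 XOR (x1 IMPLIES x4) = True XOR True = False
x1 IFF x6 = False IFF False = True
(x4 XOR (x1 IMPLIES x4)) IFF (x1 IFF x6) = False IFF True = False
x3 IMPLIES ((x4 XOR (x1 IMPLIES x4)) IFF (x1 IFF x6)) = True IMPLIES False = False
x4 IFF x5 = True IFF False = False
(x3 IMPLIES ((x4 XOR (x1 IMPLIES x4)) IFF (x1 IFF x6))) AND (x4 IFF x5) = False AND False = False
x4 IMPLIES x3 = True IMPLIES True = True
((x3 IMPLIES ((x4 XOR (x1 IMPLIES x4)) IFF (x1 IFF x6))) AND (x4 IFF x5)) AND (x4 IMPLIES x3) = False AND True = False
x1 IMPLIES x6 = False IMPLIES False = True
(((x3 IMPLIES ((x4 XOR (x1 IMPLIES x4)) IFF (x1 IFF x6))) AND (x4 IFF x5)) AND (x4 IMPLIES x3)) IMPLIES (x1 IMPLIES x6) = False IMPLIES True = True
x6 IMPLIES x1 = False IMPLIES False = True
((((x3 IMPLIES ((x4 XOR (x1 IMPLIES x4)) IFF (x1 IFF x6))) AND (x4 IFF x5)) AND (x4 IMPLIES x3)) IMPLIES (x1 IMPLIES x6)) IFF (x6 IMPLIES x1) = True IFF True = True

True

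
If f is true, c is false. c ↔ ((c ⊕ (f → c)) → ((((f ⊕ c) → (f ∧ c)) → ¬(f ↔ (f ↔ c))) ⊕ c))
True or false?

f → c = T → F = F
c ⊕ (f → c) = F ⊕ F = F
f ⊕ c = T ⊕ F = T
f ∧ c = T ∧ F = F
(f ⊕ c) → (f ∧ c) = T → F = F
f ↔ c = T ↔ F = F
f ↔ (f ↔ c) = T ↔ F = F
¬(f ↔ (f ↔ c)) = ¬F = T
((f ⊕ c) → (f ∧ c)) → ¬(f ↔ (f ↔ c)) = F → T = T
(((f ⊕ c) → (f ∧ c)) → ¬(f ↔ (f ↔ c))) ⊕ c = T ⊕ F = T
(c ⊕ (f → c)) → ((((f ⊕ c) → (f ∧ c)) → ¬(f ↔ (f ↔ c))) ⊕ c) = F → T = T
c ↔ ((c ⊕ (f → c)) → ((((f ⊕ c) → (f ∧ c)) → ¬(f ↔ (f ↔ c))) ⊕ c)) = F ↔ T = F

F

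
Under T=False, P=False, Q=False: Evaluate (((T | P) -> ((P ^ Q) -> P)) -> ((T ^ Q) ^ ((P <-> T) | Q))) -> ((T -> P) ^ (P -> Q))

False

T | P = False | False = False
P ^ Q = False ^ False = False
(P ^ Q) -> P = False -> False = True
(T | P) -> ((P ^ Q) -> P) = False -> True = True
T ^ Q = False ^ False = False
P <-> T = False <-> False = True
(P <-> T) | Q = True | False = True
(T ^ Q) ^ ((P <-> T) | Q) = False ^ True = True
((T | P) -> ((P ^ Q) -> P)) -> ((T ^ Q) ^ ((P <-> T) | Q)) = True -> True = True
T -> P = False -> False = True
P -> Q = False -> False = True
(T -> P) ^ (P -> Q) = True ^ True = False
(((T | P) -> ((P ^ Q) -> P)) -> ((T ^ Q) ^ ((P <-> T) | Q))) -> ((T -> P) ^ (P -> Q)) = True -> False = False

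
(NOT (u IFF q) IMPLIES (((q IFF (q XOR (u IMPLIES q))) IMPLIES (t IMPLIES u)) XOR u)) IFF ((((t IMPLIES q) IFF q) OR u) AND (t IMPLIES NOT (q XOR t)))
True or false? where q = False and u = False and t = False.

u IFF q = False IFF False = True
NOT (u IFF q) = NOT True = False
u IMPLIES q = False IMPLIES False = True
q XOR (u IMPLIES q) = False XOR True = True
q IFF (q XOR (u IMPLIES q)) = False IFF True = False
t IMPLIES u = False IMPLIES False = True
(q IFF (q XOR (u IMPLIES q))) IMPLIES (t IMPLIES u) = False IMPLIES True = True
((q IFF (q XOR (u IMPLIES q))) IMPLIES (t IMPLIES u)) XOR u = True XOR False = True
NOT (u IFF q) IMPLIES (((q IFF (q XOR (u IMPLIES q))) IMPLIES (t IMPLIES u)) XOR u) = False IMPLIES True = True
t IMPLIES q = False IMPLIES False = True
(t IMPLIES q) IFF q = True IFF False = False
((t IMPLIES q) IFF q) OR u = False OR False = False
q XOR t = False XOR False = False
NOT (q XOR t) = NOT False = True
t IMPLIES NOT (q XOR t) = False IMPLIES True = True
(((t IMPLIES q) IFF q) OR u) AND (t IMPLIES NOT (q XOR t)) = False AND True = False
(NOT (u IFF q) IMPLIES (((q IFF (q XOR (u IMPLIES q))) IMPLIES (t IMPLIES u)) XOR u)) IFF ((((t IMPLIES q) IFF q) OR u) AND (t IMPLIES NOT (q XOR t))) = True IFF False = False

False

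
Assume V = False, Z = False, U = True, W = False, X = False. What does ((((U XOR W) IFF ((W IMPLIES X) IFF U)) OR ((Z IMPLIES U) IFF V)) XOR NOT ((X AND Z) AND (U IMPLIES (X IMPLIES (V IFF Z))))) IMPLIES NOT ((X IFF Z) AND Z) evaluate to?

Substituting V=False, Z=False, U=True, W=False, X=False:
U XOR W = True XOR False = True
W IMPLIES X = False IMPLIES False = True
(W IMPLIES X) IFF U = True IFF True = True
(U XOR W) IFF ((W IMPLIES X) IFF U) = True IFF True = True
Z IMPLIES U = False IMPLIES True = True
(Z IMPLIES U) IFF V = True IFF False = False
((U XOR W) IFF ((W IMPLIES X) IFF U)) OR ((Z IMPLIES U) IFF V) = True OR False = True
X AND Z = False AND False = False
V IFF Z = False IFF False = True
X IMPLIES (V IFF Z) = False IMPLIES True = True
U IMPLIES (X IMPLIES (V IFF Z)) = True IMPLIES True = True
(X AND Z) AND (U IMPLIES (X IMPLIES (V IFF Z))) = False AND True = False
NOT ((X AND Z) AND (U IMPLIES (X IMPLIES (V IFF Z)))) = NOT False = True
(((U XOR W) IFF ((W IMPLIES X) IFF U)) OR ((Z IMPLIES U) IFF V)) XOR NOT ((X AND Z) AND (U IMPLIES (X IMPLIES (V IFF Z)))) = True XOR True = False
X IFF Z = False IFF False = True
(X IFF Z) AND Z = True AND False = False
NOT ((X IFF Z) AND Z) = NOT False = True
((((U XOR W) IFF ((W IMPLIES X) IFF U)) OR ((Z IMPLIES U) IFF V)) XOR NOT ((X AND Z) AND (U IMPLIES (X IMPLIES (V IFF Z))))) IMPLIES NOT ((X IFF Z) AND Z) = False IMPLIES True = True

True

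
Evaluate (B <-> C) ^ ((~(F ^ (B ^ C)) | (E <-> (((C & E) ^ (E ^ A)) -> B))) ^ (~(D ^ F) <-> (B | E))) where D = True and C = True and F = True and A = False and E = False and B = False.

Substituting D=True, C=True, F=True, A=False, E=False, B=False:
B <-> C = False <-> True = False
B ^ C = False ^ True = True
F ^ (B ^ C) = True ^ True = False
~(F ^ (B ^ C)) = ~False = True
C & E = True & False = False
E ^ A = False ^ False = False
(C & E) ^ (E ^ A) = False ^ False = False
((C & E) ^ (E ^ A)) -> B = False -> False = True
E <-> (((C & E) ^ (E ^ A)) -> B) = False <-> True = False
~(F ^ (B ^ C)) | (E <-> (((C & E) ^ (E ^ A)) -> B)) = True | False = True
D ^ F = True ^ True = False
~(D ^ F) = ~False = True
B | E = False | False = False
~(D ^ F) <-> (B | E) = True <-> False = False
(~(F ^ (B ^ C)) | (E <-> (((C & E) ^ (E ^ A)) -> B))) ^ (~(D ^ F) <-> (B | E)) = True ^ False = True
(B <-> C) ^ ((~(F ^ (B ^ C)) | (E <-> (((C & E) ^ (E ^ A)) -> B))) ^ (~(D ^ F) <-> (B | E))) = False ^ True = True

True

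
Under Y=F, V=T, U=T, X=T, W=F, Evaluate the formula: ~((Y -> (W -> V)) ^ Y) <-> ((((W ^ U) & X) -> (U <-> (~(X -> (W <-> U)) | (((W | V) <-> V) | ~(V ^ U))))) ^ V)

W -> V = F -> T = T
Y -> (W -> V) = F -> T = T
(Y -> (W -> V)) ^ Y = T ^ F = T
~((Y -> (W -> V)) ^ Y) = ~T = F
W ^ U = F ^ T = T
(W ^ U) & X = T & T = T
W <-> U = F <-> T = F
X -> (W <-> U) = T -> F = F
~(X -> (W <-> U)) = ~F = T
W | V = F | T = T
(W | V) <-> V = T <-> T = T
V ^ U = T ^ T = F
~(V ^ U) = ~F = T
((W | V) <-> V) | ~(V ^ U) = T | T = T
~(X -> (W <-> U)) | (((W | V) <-> V) | ~(V ^ U)) = T | T = T
U <-> (~(X -> (W <-> U)) | (((W | V) <-> V) | ~(V ^ U))) = T <-> T = T
((W ^ U) & X) -> (U <-> (~(X -> (W <-> U)) | (((W | V) <-> V) | ~(V ^ U)))) = T -> T = T
(((W ^ U) & X) -> (U <-> (~(X -> (W <-> U)) | (((W | V) <-> V) | ~(V ^ U))))) ^ V = T ^ T = F
~((Y -> (W -> V)) ^ Y) <-> ((((W ^ U) & X) -> (U <-> (~(X -> (W <-> U)) | (((W | V) <-> V) | ~(V ^ U))))) ^ V) = F <-> F = T

T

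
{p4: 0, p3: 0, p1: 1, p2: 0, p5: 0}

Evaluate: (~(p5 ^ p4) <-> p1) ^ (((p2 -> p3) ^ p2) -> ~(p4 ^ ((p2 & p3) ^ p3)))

Substituting p4=0, p3=0, p1=1, p2=0, p5=0:
p5 ^ p4 = 0 ^ 0 = 0
~(p5 ^ p4) = ~0 = 1
~(p5 ^ p4) <-> p1 = 1 <-> 1 = 1
p2 -> p3 = 0 -> 0 = 1
(p2 -> p3) ^ p2 = 1 ^ 0 = 1
p2 & p3 = 0 & 0 = 0
(p2 & p3) ^ p3 = 0 ^ 0 = 0
p4 ^ ((p2 & p3) ^ p3) = 0 ^ 0 = 0
~(p4 ^ ((p2 & p3) ^ p3)) = ~0 = 1
((p2 -> p3) ^ p2) -> ~(p4 ^ ((p2 & p3) ^ p3)) = 1 -> 1 = 1
(~(p5 ^ p4) <-> p1) ^ (((p2 -> p3) ^ p2) -> ~(p4 ^ ((p2 & p3) ^ p3))) = 1 ^ 1 = 0

0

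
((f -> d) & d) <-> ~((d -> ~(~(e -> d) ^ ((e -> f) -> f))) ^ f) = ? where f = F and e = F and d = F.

T

Substituting f=F, e=F, d=F:
f -> d = F -> F = T
(f -> d) & d = T & F = F
e -> d = F -> F = T
~(e -> d) = ~T = F
e -> f = F -> F = T
(e -> f) -> f = T -> F = F
~(e -> d) ^ ((e -> f) -> f) = F ^ F = F
~(~(e -> d) ^ ((e -> f) -> f)) = ~F = T
d -> ~(~(e -> d) ^ ((e -> f) -> f)) = F -> T = T
(d -> ~(~(e -> d) ^ ((e -> f) -> f))) ^ f = T ^ F = T
~((d -> ~(~(e -> d) ^ ((e -> f) -> f))) ^ f) = ~T = F
((f -> d) & d) <-> ~((d -> ~(~(e -> d) ^ ((e -> f) -> f))) ^ f) = F <-> F = T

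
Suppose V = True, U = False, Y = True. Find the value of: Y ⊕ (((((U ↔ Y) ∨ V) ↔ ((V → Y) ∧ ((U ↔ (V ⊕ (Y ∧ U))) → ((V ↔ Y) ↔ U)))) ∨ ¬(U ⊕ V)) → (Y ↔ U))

U ↔ Y = False ↔ True = False
(U ↔ Y) ∨ V = False ∨ True = True
V → Y = True → True = True
Y ∧ U = True ∧ False = False
V ⊕ (Y ∧ U) = True ⊕ False = True
U ↔ (V ⊕ (Y ∧ U)) = False ↔ True = False
V ↔ Y = True ↔ True = True
(V ↔ Y) ↔ U = True ↔ False = False
(U ↔ (V ⊕ (Y ∧ U))) → ((V ↔ Y) ↔ U) = False → False = True
(V → Y) ∧ ((U ↔ (V ⊕ (Y ∧ U))) → ((V ↔ Y) ↔ U)) = True ∧ True = True
((U ↔ Y) ∨ V) ↔ ((V → Y) ∧ ((U ↔ (V ⊕ (Y ∧ U))) → ((V ↔ Y) ↔ U))) = True ↔ True = True
U ⊕ V = False ⊕ True = True
¬(U ⊕ V) = ¬True = False
(((U ↔ Y) ∨ V) ↔ ((V → Y) ∧ ((U ↔ (V ⊕ (Y ∧ U))) → ((V ↔ Y) ↔ U)))) ∨ ¬(U ⊕ V) = True ∨ False = True
Y ↔ U = True ↔ False = False
((((U ↔ Y) ∨ V) ↔ ((V → Y) ∧ ((U ↔ (V ⊕ (Y ∧ U))) → ((V ↔ Y) ↔ U)))) ∨ ¬(U ⊕ V)) → (Y ↔ U) = True → False = False
Y ⊕ (((((U ↔ Y) ∨ V) ↔ ((V → Y) ∧ ((U ↔ (V ⊕ (Y ∧ U))) → ((V ↔ Y) ↔ U)))) ∨ ¬(U ⊕ V)) → (Y ↔ U)) = True ⊕ False = True

True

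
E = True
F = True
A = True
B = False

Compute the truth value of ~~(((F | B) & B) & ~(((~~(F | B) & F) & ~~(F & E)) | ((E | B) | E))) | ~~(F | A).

True

F | B = True | False = True
(F | B) & B = True & False = False
F | B = True | False = True
~(F | B) = ~True = False
~~(F | B) = ~False = True
~~(F | B) & F = True & True = True
F & E = True & True = True
~(F & E) = ~True = False
~~(F & E) = ~False = True
(~~(F | B) & F) & ~~(F & E) = True & True = True
E | B = True | False = True
(E | B) | E = True | True = True
((~~(F | B) & F) & ~~(F & E)) | ((E | B) | E) = True | True = True
~(((~~(F | B) & F) & ~~(F & E)) | ((E | B) | E)) = ~True = False
((F | B) & B) & ~(((~~(F | B) & F) & ~~(F & E)) | ((E | B) | E)) = False & False = False
~(((F | B) & B) & ~(((~~(F | B) & F) & ~~(F & E)) | ((E | B) | E))) = ~False = True
~~(((F | B) & B) & ~(((~~(F | B) & F) & ~~(F & E)) | ((E | B) | E))) = ~True = False
F | A = True | True = True
~(F | A) = ~True = False
~~(F | A) = ~False = True
~~(((F | B) & B) & ~(((~~(F | B) & F) & ~~(F & E)) | ((E | B) | E))) | ~~(F | A) = False | True = True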